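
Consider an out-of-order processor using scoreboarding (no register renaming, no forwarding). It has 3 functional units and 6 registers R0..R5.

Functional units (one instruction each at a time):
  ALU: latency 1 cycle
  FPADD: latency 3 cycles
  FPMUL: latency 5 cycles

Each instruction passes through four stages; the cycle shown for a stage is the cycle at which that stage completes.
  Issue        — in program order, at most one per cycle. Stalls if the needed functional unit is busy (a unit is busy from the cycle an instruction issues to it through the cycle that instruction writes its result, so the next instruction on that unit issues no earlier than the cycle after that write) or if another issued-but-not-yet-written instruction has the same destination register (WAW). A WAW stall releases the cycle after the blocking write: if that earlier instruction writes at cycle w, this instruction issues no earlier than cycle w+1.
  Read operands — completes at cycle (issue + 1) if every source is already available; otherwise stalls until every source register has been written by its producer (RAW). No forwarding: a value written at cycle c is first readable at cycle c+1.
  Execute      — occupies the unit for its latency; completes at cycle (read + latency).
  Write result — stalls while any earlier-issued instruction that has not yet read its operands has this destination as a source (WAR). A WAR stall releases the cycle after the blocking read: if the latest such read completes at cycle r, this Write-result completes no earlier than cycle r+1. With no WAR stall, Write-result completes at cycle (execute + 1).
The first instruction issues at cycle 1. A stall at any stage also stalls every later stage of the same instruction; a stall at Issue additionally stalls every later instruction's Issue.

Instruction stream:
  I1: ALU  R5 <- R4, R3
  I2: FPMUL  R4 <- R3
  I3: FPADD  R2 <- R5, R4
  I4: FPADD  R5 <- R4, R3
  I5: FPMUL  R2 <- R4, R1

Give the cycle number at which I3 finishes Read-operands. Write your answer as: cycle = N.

1) issue 1, read 2, done 3, write 4
2) issue 2, read 3, done 8, write 9
3) issue 3, read 10, done 13, write 14  <RAW R4: wait I2 write@9>
4) issue 15, read 16, done 19, write 20  <struct: FPADD busy until I3 writes@14>
5) issue 16, read 17, done 22, write 23

cycle = 10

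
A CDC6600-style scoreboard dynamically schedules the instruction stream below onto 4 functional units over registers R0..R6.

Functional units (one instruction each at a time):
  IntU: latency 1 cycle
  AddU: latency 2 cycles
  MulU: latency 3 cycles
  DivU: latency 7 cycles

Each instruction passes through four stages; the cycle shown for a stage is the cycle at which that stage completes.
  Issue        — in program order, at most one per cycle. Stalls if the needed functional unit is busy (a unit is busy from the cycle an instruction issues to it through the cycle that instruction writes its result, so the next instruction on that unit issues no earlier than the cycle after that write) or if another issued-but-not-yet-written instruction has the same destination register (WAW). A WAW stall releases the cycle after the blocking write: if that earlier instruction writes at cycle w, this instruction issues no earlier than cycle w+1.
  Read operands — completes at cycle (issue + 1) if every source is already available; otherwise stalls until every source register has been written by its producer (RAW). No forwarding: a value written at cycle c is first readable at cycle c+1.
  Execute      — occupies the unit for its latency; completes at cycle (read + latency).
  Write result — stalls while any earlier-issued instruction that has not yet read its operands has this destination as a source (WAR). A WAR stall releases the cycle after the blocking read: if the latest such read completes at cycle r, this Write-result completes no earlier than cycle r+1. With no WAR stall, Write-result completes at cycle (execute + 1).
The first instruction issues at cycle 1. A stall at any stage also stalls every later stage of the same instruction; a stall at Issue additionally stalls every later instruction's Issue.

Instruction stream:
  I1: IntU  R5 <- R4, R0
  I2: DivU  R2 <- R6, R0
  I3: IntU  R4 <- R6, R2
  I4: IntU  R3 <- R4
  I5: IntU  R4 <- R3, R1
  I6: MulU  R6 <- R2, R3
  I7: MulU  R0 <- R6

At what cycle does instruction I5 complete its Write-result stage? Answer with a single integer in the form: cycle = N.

  I1 | 1 | 2 | 3 | 4
  I2 | 2 | 3 | 10 | 11
  I3 | 5 | 12 | 13 | 14   struct: IntU busy until I1 writes@4 · RAW R2: wait I2 write@11
  I4 | 15 | 16 | 17 | 18   struct: IntU busy until I3 writes@14
  I5 | 19 | 20 | 21 | 22   struct: IntU busy until I4 writes@18
  I6 | 20 | 21 | 24 | 25
  I7 | 26 | 27 | 30 | 31   struct: MulU busy until I6 writes@25

cycle = 22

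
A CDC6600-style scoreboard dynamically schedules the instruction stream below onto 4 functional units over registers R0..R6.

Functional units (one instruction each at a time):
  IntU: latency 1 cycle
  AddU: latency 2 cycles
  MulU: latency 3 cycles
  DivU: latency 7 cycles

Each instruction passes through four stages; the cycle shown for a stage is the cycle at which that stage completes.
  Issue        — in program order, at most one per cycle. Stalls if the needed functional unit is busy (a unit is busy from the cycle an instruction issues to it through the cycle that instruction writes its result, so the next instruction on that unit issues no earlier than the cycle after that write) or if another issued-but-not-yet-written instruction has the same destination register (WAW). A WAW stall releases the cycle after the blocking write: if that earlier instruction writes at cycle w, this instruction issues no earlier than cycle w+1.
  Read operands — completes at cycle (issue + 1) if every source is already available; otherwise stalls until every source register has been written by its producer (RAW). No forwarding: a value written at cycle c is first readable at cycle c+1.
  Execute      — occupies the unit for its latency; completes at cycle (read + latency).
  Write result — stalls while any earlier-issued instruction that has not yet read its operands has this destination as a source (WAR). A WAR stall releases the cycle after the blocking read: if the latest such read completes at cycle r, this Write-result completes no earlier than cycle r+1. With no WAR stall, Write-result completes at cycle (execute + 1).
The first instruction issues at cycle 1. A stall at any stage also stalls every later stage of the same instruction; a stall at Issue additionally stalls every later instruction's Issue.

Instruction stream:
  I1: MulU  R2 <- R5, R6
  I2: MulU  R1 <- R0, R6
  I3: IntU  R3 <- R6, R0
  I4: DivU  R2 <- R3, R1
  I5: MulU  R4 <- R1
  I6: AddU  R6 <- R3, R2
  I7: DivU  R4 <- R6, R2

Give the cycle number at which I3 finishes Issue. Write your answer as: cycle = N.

c1: I1→MulU
c2: I1 RO
c5: I1 EX
c6: I1 WR R2
c7: I2→MulU
c8: I2 RO, I3→IntU
c9: I3 RO, I4→DivU
c10: I3 EX
c11: I2 EX, I3 WR R3
c12: I2 WR R1
c13: I4 RO, I5→MulU
c14: I5 RO, I6→AddU
c17: I5 EX
c18: I5 WR R4
c20: I4 EX
c21: I4 WR R2
c22: I6 RO, I7→DivU
c24: I6 EX
c25: I6 WR R6
c26: I7 RO
c33: I7 EX
c34: I7 WR R4

cycle = 8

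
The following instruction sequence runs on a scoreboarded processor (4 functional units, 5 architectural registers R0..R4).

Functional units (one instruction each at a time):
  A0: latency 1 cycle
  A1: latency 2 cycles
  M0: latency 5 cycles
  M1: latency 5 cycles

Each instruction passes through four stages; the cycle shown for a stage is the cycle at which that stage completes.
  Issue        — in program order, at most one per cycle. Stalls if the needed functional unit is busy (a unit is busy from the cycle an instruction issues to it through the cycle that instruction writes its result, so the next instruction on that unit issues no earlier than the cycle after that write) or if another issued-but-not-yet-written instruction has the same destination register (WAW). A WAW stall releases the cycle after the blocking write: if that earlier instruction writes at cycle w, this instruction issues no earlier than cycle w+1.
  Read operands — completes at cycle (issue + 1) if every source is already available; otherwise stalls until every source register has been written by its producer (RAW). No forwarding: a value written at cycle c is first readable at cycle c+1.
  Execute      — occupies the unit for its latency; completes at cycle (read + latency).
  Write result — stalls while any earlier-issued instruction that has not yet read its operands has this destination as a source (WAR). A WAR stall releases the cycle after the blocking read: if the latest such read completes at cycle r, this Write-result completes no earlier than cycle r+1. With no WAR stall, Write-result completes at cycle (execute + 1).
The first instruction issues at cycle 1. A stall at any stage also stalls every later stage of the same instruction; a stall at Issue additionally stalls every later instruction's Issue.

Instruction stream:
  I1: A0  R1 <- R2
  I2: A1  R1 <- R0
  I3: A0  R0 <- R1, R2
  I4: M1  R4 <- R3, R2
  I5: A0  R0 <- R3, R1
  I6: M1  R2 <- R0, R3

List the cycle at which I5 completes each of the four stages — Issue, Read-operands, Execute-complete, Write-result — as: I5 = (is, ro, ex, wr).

I5 = (13, 14, 15, 16)

I1: IS=1 RO=2 EX=3 WR=4
I2: IS=5 RO=6 EX=8 WR=9  [WAW R1: wait I1 write@4]
I3: IS=6 RO=10 EX=11 WR=12  [RAW R1: wait I2 write@9]
I4: IS=7 RO=8 EX=13 WR=14
I5: IS=13 RO=14 EX=15 WR=16  [struct: A0 busy until I3 writes@12]
I6: IS=15 RO=17 EX=22 WR=23  [struct: M1 busy until I4 writes@14; RAW R0: wait I5 write@16]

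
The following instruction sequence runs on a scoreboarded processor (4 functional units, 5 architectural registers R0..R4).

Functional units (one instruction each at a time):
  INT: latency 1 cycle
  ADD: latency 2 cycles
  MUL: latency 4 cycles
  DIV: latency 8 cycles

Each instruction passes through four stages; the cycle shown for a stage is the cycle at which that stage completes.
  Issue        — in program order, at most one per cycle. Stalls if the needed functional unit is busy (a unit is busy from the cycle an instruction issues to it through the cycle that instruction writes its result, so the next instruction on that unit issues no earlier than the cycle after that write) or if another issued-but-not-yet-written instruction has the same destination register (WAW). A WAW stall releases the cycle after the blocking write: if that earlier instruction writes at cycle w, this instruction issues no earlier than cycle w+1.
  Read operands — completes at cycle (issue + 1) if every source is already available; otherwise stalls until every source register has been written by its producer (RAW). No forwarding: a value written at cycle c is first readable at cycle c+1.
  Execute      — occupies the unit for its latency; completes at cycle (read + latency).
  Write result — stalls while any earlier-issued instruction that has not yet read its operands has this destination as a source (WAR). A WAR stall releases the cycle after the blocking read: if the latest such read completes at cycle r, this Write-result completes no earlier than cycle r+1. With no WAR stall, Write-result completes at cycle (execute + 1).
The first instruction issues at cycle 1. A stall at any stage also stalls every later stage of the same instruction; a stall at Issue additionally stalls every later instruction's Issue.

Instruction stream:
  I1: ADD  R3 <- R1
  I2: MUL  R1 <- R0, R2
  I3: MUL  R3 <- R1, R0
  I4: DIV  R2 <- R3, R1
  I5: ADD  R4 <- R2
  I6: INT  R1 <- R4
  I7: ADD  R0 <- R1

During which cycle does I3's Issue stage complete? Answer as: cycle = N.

cycle = 9

  I1 | 1 | 2 | 4 | 5
  I2 | 2 | 3 | 7 | 8
  I3 | 9 | 10 | 14 | 15   struct: MUL busy until I2 writes@8
  I4 | 10 | 16 | 24 | 25   RAW R3: wait I3 write@15
  I5 | 11 | 26 | 28 | 29   RAW R2: wait I4 write@25
  I6 | 12 | 30 | 31 | 32   RAW R4: wait I5 write@29
  I7 | 30 | 33 | 35 | 36   struct: ADD busy until I5 writes@29 · RAW R1: wait I6 write@32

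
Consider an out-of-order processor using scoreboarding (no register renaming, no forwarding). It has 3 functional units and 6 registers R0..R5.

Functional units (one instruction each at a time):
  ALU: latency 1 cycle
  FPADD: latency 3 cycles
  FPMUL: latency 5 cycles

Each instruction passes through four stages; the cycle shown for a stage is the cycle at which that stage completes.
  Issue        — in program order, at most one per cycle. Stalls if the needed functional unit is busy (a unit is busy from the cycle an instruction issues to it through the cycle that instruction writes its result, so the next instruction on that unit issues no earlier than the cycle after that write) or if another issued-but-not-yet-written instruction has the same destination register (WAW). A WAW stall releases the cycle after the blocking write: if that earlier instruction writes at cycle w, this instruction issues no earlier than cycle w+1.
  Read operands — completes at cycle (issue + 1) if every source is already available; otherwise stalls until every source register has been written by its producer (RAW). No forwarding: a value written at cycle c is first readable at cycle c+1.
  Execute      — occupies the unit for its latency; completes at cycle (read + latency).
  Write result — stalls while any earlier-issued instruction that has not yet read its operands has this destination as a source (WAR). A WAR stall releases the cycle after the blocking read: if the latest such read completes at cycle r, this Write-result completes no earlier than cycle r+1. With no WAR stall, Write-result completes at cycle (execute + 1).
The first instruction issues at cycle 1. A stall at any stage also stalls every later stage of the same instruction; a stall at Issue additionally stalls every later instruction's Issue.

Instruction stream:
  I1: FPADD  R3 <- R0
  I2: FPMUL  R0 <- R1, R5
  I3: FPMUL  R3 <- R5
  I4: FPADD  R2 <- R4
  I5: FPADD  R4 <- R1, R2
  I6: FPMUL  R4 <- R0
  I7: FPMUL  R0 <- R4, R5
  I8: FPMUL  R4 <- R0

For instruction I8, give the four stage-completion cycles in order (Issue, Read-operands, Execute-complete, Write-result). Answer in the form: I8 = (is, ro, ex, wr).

I8 = (39, 40, 45, 46)

cycle 1: I1 dispatched to FPADD
cycle 2: I1 operands ready; I2 dispatched to FPMUL
cycle 3: I2 operands ready
cycle 5: I1 complete
cycle 6: R3←I1
cycle 8: I2 complete
cycle 9: R0←I2
cycle 10: I3 dispatched to FPMUL
cycle 11: I3 operands ready; I4 dispatched to FPADD
cycle 12: I4 operands ready
cycle 15: I4 complete
cycle 16: I3 complete; R2←I4
cycle 17: R3←I3; I5 dispatched to FPADD
cycle 18: I5 operands ready
cycle 21: I5 complete
cycle 22: R4←I5
cycle 23: I6 dispatched to FPMUL
cycle 24: I6 operands ready
cycle 29: I6 complete
cycle 30: R4←I6
cycle 31: I7 dispatched to FPMUL
cycle 32: I7 operands ready
cycle 37: I7 complete
cycle 38: R0←I7
cycle 39: I8 dispatched to FPMUL
cycle 40: I8 operands ready
cycle 45: I8 complete
cycle 46: R4←I8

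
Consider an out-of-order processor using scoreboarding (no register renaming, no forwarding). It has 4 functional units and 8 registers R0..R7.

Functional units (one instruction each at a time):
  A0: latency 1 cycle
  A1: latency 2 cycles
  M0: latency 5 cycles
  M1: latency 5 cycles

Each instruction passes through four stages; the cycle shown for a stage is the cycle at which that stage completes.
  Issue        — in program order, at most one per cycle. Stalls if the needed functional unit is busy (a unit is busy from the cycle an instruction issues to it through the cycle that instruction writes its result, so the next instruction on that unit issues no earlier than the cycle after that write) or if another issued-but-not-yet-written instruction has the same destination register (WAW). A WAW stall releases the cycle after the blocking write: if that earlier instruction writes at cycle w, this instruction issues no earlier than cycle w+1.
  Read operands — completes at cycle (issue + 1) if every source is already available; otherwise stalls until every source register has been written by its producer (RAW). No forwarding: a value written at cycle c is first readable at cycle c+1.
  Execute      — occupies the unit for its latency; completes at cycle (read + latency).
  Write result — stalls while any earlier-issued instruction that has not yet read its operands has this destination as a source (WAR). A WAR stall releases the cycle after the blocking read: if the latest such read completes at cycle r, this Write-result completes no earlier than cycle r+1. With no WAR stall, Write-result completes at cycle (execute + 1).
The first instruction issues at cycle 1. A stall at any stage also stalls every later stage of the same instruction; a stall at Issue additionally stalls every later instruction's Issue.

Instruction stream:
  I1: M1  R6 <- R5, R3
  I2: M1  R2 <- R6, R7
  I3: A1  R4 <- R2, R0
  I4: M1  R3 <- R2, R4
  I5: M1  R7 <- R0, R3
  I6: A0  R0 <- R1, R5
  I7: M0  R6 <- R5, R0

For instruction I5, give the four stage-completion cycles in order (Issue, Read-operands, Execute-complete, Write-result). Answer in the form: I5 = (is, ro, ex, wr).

t=1  I1 dispatched to M1
t=2  I1 operands ready
t=7  I1 complete
t=8  R6←I1
t=9  I2 dispatched to M1
t=10  I2 operands ready | I3 dispatched to A1
t=15  I2 complete
t=16  R2←I2
t=17  I3 operands ready | I4 dispatched to M1
t=19  I3 complete
t=20  R4←I3
t=21  I4 operands ready
t=26  I4 complete
t=27  R3←I4
t=28  I5 dispatched to M1
t=29  I5 operands ready | I6 dispatched to A0
t=30  I6 operands ready | I7 dispatched to M0
t=31  I6 complete
t=32  R0←I6
t=33  I7 operands ready
t=34  I5 complete
t=35  R7←I5
t=38  I7 complete
t=39  R6←I7

I5 = (28, 29, 34, 35)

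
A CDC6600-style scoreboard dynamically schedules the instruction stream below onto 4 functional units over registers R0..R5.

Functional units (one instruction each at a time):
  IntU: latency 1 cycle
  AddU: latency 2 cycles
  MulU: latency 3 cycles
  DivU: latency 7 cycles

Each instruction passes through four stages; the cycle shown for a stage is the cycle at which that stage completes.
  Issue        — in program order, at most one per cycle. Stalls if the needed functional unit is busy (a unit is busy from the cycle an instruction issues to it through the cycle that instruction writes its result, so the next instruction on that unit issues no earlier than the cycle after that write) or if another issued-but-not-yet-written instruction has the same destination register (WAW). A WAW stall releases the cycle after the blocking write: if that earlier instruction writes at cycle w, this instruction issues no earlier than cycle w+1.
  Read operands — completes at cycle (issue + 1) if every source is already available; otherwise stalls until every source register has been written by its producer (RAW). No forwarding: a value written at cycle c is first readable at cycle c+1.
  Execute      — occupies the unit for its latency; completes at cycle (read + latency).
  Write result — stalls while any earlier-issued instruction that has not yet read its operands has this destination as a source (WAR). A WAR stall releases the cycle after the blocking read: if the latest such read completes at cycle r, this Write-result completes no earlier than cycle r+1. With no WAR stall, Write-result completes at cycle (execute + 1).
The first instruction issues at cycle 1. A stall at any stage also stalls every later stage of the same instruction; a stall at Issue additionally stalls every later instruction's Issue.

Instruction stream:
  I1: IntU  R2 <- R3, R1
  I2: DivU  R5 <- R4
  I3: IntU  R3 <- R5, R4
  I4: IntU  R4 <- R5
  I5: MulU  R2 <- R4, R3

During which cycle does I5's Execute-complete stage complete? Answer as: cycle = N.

I1 -> (1, 2, 3, 4)
I2 -> (2, 3, 10, 11)
I3 -> (5, 12, 13, 14)  // struct: IntU busy until I1 writes@4, RAW R5: wait I2 write@11
I4 -> (15, 16, 17, 18)  // struct: IntU busy until I3 writes@14
I5 -> (16, 19, 22, 23)  // RAW R4: wait I4 write@18

cycle = 22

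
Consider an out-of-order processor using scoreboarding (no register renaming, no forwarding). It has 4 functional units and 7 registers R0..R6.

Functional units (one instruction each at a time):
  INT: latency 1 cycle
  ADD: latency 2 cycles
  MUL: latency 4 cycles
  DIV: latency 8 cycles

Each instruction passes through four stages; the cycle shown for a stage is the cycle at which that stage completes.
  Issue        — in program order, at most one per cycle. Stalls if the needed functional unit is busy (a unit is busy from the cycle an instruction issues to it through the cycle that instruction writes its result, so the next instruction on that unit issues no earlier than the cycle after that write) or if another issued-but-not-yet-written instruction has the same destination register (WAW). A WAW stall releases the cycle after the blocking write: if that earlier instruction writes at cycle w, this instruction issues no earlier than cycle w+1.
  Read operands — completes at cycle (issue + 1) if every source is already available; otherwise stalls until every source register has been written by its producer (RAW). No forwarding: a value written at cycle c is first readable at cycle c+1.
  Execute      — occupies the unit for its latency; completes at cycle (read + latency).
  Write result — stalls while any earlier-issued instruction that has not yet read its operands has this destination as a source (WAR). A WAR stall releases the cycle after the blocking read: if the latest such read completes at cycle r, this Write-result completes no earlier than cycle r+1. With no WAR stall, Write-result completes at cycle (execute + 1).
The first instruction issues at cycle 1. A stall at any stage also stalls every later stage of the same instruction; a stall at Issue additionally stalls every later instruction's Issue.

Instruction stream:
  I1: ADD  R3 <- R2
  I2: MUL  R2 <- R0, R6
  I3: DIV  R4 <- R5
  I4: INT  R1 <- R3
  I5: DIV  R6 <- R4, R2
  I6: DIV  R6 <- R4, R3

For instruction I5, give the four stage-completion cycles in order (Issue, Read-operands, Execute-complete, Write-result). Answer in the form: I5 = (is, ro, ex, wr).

I5 = (14, 15, 23, 24)

t=1  I1→ADD
t=2  I1 RO | I2→MUL
t=3  I2 RO | I3→DIV
t=4  I1 EX | I3 RO | I4→INT
t=5  I1 WR R3
t=6  I4 RO
t=7  I2 EX | I4 EX
t=8  I2 WR R2 | I4 WR R1
t=12  I3 EX
t=13  I3 WR R4
t=14  I5→DIV
t=15  I5 RO
t=23  I5 EX
t=24  I5 WR R6
t=25  I6→DIV
t=26  I6 RO
t=34  I6 EX
t=35  I6 WR R6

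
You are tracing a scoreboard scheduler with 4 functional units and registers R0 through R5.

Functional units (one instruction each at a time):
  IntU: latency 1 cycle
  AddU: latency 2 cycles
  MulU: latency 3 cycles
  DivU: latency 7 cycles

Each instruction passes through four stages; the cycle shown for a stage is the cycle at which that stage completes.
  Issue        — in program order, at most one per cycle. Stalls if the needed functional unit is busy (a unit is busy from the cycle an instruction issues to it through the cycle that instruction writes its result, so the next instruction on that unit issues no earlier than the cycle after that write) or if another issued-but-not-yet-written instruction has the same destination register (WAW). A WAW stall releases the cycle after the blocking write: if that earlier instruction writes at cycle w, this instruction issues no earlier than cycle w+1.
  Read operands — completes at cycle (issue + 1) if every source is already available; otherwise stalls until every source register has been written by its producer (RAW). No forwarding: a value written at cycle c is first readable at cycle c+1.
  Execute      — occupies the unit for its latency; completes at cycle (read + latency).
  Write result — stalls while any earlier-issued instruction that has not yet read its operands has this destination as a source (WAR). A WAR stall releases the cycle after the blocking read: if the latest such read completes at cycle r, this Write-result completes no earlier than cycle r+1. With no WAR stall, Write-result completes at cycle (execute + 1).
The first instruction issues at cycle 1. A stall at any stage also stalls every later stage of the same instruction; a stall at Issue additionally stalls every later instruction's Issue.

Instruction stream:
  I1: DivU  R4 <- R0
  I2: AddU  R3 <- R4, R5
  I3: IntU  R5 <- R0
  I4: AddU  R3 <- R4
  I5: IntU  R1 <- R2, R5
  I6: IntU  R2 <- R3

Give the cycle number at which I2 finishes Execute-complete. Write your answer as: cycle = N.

cycle = 13

1) issue 1, read 2, done 9, write 10
2) issue 2, read 11, done 13, write 14  <RAW R4: wait I1 write@10>
3) issue 3, read 4, done 5, write 12  <WAR R5: wait I2 read@11>
4) issue 15, read 16, done 18, write 19  <struct: AddU busy until I2 writes@14>
5) issue 16, read 17, done 18, write 19
6) issue 20, read 21, done 22, write 23  <struct: IntU busy until I5 writes@19>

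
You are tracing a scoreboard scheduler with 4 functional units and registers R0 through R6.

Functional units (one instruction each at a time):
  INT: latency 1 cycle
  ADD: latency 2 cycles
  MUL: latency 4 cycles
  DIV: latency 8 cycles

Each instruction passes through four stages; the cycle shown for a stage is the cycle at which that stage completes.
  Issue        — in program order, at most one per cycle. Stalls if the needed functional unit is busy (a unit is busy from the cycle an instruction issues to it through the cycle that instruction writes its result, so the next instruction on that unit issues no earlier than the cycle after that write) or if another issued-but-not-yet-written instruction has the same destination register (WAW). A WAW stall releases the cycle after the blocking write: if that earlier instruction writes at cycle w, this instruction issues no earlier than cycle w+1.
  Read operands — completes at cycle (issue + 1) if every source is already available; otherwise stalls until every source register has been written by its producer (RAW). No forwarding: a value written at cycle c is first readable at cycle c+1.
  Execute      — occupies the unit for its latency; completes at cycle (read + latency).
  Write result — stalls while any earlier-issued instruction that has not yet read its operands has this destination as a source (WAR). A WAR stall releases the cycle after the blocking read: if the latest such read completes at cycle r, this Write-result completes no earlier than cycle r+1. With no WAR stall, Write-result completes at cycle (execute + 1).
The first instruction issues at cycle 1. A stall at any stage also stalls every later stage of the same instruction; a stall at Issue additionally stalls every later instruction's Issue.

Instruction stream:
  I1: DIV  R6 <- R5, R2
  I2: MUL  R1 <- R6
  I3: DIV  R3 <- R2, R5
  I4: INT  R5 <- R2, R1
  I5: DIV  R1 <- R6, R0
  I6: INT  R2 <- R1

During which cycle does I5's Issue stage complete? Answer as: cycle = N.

cycle = 23

[I1] 1/2/10/11
[I2] 2/12/16/17  (RAW R6: wait I1 write@11)
[I3] 12/13/21/22  (struct: DIV busy until I1 writes@11)
[I4] 13/18/19/20  (RAW R1: wait I2 write@17)
[I5] 23/24/32/33  (struct: DIV busy until I3 writes@22)
[I6] 24/34/35/36  (RAW R1: wait I5 write@33)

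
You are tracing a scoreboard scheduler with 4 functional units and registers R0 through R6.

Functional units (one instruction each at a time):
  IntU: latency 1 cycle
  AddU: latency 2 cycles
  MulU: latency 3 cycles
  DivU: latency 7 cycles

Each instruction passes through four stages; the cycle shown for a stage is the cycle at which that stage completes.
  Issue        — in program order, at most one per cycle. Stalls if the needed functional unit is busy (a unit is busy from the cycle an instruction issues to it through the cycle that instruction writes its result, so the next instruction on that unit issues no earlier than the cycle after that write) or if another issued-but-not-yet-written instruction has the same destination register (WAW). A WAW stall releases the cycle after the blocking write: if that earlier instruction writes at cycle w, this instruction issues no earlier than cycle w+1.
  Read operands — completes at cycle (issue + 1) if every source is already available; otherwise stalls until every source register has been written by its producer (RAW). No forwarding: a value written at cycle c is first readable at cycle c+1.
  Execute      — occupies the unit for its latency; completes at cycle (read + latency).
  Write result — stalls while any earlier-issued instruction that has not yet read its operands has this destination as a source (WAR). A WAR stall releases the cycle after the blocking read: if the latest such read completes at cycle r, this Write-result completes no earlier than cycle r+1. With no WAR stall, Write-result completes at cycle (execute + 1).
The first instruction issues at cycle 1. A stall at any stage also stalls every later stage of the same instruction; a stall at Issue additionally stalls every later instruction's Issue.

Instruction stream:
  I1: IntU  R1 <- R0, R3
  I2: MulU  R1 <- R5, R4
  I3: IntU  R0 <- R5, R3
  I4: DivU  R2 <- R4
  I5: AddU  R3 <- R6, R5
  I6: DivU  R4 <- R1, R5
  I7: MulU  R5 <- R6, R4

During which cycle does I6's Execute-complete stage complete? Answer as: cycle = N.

cycle = 25

[1] I1→IntU
[2] I1 RO
[3] I1 EX
[4] I1 WR R1
[5] I2→MulU
[6] I2 RO · I3→IntU
[7] I3 RO · I4→DivU
[8] I3 EX · I4 RO · I5→AddU
[9] I2 EX · I3 WR R0 · I5 RO
[10] I2 WR R1
[11] I5 EX
[12] I5 WR R3
[15] I4 EX
[16] I4 WR R2
[17] I6→DivU
[18] I6 RO · I7→MulU
[25] I6 EX
[26] I6 WR R4
[27] I7 RO
[30] I7 EX
[31] I7 WR R5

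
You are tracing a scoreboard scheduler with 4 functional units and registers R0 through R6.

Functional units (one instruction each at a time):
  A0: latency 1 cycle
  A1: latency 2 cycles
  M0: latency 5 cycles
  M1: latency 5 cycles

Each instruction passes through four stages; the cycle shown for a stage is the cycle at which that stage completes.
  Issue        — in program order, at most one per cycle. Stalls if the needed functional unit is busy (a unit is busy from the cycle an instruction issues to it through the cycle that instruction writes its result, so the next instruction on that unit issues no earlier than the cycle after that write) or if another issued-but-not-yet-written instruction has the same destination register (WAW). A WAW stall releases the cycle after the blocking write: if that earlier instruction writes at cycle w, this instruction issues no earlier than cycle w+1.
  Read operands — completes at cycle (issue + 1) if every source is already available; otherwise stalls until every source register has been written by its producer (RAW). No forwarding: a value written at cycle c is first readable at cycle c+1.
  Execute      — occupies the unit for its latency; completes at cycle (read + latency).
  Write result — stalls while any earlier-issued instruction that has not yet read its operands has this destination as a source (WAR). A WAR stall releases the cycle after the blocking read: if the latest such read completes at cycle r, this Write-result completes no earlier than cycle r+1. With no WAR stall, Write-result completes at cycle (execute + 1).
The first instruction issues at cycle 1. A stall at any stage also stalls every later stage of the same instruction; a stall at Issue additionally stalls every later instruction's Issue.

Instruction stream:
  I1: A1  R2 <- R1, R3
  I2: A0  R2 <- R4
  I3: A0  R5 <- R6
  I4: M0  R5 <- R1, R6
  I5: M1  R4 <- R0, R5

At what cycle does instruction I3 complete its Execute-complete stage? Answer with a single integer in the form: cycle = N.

[I1] 1/2/4/5
[I2] 6/7/8/9  (WAW R2: wait I1 write@5)
[I3] 10/11/12/13  (struct: A0 busy until I2 writes@9)
[I4] 14/15/20/21  (WAW R5: wait I3 write@13)
[I5] 15/22/27/28  (RAW R5: wait I4 write@21)

cycle = 12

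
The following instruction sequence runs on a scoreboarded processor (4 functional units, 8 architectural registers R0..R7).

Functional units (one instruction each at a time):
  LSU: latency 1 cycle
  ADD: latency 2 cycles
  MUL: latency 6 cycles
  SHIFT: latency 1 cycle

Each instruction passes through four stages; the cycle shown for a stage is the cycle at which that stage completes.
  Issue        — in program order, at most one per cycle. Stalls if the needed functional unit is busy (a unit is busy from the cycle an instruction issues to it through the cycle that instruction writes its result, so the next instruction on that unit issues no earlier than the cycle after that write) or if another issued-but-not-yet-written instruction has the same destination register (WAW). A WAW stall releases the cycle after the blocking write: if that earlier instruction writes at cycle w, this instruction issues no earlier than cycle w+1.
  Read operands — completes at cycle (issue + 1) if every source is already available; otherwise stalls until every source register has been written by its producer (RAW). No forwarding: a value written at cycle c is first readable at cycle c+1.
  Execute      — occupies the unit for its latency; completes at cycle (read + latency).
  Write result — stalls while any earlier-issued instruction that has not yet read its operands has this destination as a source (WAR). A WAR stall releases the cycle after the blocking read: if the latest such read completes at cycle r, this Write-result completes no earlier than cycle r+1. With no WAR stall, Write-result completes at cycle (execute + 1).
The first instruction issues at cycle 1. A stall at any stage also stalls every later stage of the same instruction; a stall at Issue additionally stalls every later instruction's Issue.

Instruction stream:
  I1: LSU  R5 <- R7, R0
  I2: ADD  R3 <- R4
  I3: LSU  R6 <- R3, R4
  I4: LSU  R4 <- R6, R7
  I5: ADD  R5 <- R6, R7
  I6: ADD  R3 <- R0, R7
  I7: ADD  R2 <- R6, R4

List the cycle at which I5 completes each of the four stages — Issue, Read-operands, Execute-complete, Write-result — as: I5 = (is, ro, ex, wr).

I5 = (11, 12, 14, 15)

I1 -> (1, 2, 3, 4)
I2 -> (2, 3, 5, 6)
I3 -> (5, 7, 8, 9)  // struct: LSU busy until I1 writes@4, RAW R3: wait I2 write@6
I4 -> (10, 11, 12, 13)  // struct: LSU busy until I3 writes@9
I5 -> (11, 12, 14, 15)
I6 -> (16, 17, 19, 20)  // struct: ADD busy until I5 writes@15
I7 -> (21, 22, 24, 25)  // struct: ADD busy until I6 writes@20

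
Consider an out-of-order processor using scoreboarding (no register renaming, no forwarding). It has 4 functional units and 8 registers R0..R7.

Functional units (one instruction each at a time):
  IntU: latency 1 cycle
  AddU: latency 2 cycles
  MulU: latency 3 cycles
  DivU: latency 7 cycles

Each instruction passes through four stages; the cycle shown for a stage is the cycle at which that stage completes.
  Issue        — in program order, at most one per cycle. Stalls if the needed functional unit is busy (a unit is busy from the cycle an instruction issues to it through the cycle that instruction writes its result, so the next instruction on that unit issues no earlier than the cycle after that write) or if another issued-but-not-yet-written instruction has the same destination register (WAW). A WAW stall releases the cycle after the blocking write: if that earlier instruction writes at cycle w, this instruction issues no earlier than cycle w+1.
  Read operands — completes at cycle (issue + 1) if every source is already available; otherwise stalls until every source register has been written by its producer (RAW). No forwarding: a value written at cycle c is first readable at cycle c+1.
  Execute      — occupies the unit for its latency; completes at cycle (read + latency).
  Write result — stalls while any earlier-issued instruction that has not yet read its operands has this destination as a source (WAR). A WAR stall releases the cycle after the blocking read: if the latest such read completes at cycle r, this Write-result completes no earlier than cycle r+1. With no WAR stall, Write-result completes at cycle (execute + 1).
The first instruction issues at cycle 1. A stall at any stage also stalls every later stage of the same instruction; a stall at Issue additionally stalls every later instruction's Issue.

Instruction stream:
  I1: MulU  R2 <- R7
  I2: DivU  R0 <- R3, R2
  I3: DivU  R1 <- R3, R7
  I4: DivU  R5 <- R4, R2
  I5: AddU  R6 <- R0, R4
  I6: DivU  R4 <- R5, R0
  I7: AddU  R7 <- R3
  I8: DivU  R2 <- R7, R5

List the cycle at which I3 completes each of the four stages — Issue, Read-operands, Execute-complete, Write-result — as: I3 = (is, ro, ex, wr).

I3 = (16, 17, 24, 25)

[1] I1→MulU
[2] I1 RO; I2→DivU
[5] I1 EX
[6] I1 WR R2
[7] I2 RO
[14] I2 EX
[15] I2 WR R0
[16] I3→DivU
[17] I3 RO
[24] I3 EX
[25] I3 WR R1
[26] I4→DivU
[27] I4 RO; I5→AddU
[28] I5 RO
[30] I5 EX
[31] I5 WR R6
[34] I4 EX
[35] I4 WR R5
[36] I6→DivU
[37] I6 RO; I7→AddU
[38] I7 RO
[40] I7 EX
[41] I7 WR R7
[44] I6 EX
[45] I6 WR R4
[46] I8→DivU
[47] I8 RO
[54] I8 EX
[55] I8 WR R2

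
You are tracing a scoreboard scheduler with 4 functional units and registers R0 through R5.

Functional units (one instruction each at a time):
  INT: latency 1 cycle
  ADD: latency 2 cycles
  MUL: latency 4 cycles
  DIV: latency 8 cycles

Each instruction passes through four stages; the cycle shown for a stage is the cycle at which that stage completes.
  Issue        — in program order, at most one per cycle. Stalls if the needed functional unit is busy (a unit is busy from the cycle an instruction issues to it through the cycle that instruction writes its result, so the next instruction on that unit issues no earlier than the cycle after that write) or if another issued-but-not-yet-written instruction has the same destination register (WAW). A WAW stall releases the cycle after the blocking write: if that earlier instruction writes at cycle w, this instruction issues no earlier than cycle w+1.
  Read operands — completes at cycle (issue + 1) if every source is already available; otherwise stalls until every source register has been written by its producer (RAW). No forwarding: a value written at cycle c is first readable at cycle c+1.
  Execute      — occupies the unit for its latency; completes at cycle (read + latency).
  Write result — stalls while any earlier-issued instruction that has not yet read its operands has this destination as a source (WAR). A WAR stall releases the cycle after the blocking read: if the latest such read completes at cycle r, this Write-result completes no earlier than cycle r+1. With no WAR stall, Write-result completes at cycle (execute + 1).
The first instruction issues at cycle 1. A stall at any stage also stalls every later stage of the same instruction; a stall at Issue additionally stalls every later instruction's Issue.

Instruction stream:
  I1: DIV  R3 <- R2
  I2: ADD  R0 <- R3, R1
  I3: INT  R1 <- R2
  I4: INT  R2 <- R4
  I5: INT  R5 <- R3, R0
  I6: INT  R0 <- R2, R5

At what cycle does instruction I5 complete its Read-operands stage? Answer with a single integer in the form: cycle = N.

[I1] 1/2/10/11
[I2] 2/12/14/15  (RAW R3: wait I1 write@11)
[I3] 3/4/5/13  (WAR R1: wait I2 read@12)
[I4] 14/15/16/17  (struct: INT busy until I3 writes@13)
[I5] 18/19/20/21  (struct: INT busy until I4 writes@17)
[I6] 22/23/24/25  (struct: INT busy until I5 writes@21)

cycle = 19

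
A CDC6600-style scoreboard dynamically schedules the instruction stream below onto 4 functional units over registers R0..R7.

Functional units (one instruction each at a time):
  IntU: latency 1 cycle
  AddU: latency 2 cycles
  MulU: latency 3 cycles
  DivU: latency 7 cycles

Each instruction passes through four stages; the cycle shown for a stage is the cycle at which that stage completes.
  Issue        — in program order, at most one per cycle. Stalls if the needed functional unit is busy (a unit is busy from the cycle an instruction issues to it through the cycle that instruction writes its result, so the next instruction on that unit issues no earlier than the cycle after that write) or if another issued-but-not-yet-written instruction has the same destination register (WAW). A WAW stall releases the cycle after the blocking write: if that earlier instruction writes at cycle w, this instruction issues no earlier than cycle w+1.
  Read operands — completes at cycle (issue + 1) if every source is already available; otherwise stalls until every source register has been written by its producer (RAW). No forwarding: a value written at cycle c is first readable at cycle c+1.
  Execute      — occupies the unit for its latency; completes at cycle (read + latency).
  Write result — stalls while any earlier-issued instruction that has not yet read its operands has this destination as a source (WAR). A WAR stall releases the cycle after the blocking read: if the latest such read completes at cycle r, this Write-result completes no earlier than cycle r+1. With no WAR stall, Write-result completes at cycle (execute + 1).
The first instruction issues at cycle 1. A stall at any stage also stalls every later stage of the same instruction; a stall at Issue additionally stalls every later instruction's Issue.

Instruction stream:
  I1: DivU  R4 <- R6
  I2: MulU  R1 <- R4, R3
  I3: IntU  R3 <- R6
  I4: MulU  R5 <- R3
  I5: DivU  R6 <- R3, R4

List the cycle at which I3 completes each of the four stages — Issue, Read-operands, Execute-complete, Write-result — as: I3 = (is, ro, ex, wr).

[1] issue I1 (DivU)
[2] I1 read-ops; issue I2 (MulU)
[3] issue I3 (IntU)
[4] I3 read-ops
[5] I3 finished on IntU
[9] I1 finished on DivU
[10] I1→R4
[11] I2 read-ops
[12] I3→R3
[14] I2 finished on MulU
[15] I2→R1
[16] issue I4 (MulU)
[17] I4 read-ops; issue I5 (DivU)
[18] I5 read-ops
[20] I4 finished on MulU
[21] I4→R5
[25] I5 finished on DivU
[26] I5→R6

I3 = (3, 4, 5, 12)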